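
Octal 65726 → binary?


Each octal digit → 3 binary bits:
  6 = 110
  5 = 101
  7 = 111
  2 = 010
  6 = 110
Concatenate: 110 101 111 010 110
= 110101111010110


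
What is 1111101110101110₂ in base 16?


Group into 4-bit nibbles: 1111101110101110
  1111 = F
  1011 = B
  1010 = A
  1110 = E
= 0xFBAE


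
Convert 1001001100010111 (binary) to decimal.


Positional values:
Bit 0: 1 × 2^0 = 1
Bit 1: 1 × 2^1 = 2
Bit 2: 1 × 2^2 = 4
Bit 4: 1 × 2^4 = 16
Bit 8: 1 × 2^8 = 256
Bit 9: 1 × 2^9 = 512
Bit 12: 1 × 2^12 = 4096
Bit 15: 1 × 2^15 = 32768
Sum = 1 + 2 + 4 + 16 + 256 + 512 + 4096 + 32768
= 37655


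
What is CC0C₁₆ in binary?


Each hex digit → 4 binary bits:
  C = 1100
  C = 1100
  0 = 0000
  C = 1100
Concatenate: 1100 1100 0000 1100
= 1100110000001100


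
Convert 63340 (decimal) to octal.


Divide by 8 repeatedly:
63340 ÷ 8 = 7917 remainder 4
7917 ÷ 8 = 989 remainder 5
989 ÷ 8 = 123 remainder 5
123 ÷ 8 = 15 remainder 3
15 ÷ 8 = 1 remainder 7
1 ÷ 8 = 0 remainder 1
Reading remainders bottom-up:
= 0o173554


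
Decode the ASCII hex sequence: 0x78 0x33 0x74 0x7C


Codes (hex): 0x78 0x33 0x74 0x7C
Per-code ASCII lookup:
  0x78 = 120  (range 97-122: lowercase, 120 - 97 = 23) → 'x'
  0x33 = 51  (range 48-57: digits, 51 - 48 = 3) → '3'
  0x74 = 116  (range 97-122: lowercase, 116 - 97 = 19) → 't'
  0x7C = 124  (special character) → '|'
= 'x3t|'


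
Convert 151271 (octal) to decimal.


Positional values:
Position 0: 1 × 8^0 = 1
Position 1: 7 × 8^1 = 56
Position 2: 2 × 8^2 = 128
Position 3: 1 × 8^3 = 512
Position 4: 5 × 8^4 = 20480
Position 5: 1 × 8^5 = 32768
Sum = 1 + 56 + 128 + 512 + 20480 + 32768
= 53945


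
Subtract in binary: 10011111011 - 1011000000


Align and subtract column by column (LSB to MSB, borrowing when needed):
  10011111011
- 01011000000
  -----------
  col 0: (1 - 0 borrow-in) - 0 → 1 - 0 = 1, borrow out 0
  col 1: (1 - 0 borrow-in) - 0 → 1 - 0 = 1, borrow out 0
  col 2: (0 - 0 borrow-in) - 0 → 0 - 0 = 0, borrow out 0
  col 3: (1 - 0 borrow-in) - 0 → 1 - 0 = 1, borrow out 0
  col 4: (1 - 0 borrow-in) - 0 → 1 - 0 = 1, borrow out 0
  col 5: (1 - 0 borrow-in) - 0 → 1 - 0 = 1, borrow out 0
  col 6: (1 - 0 borrow-in) - 1 → 1 - 1 = 0, borrow out 0
  col 7: (1 - 0 borrow-in) - 1 → 1 - 1 = 0, borrow out 0
  col 8: (0 - 0 borrow-in) - 0 → 0 - 0 = 0, borrow out 0
  col 9: (0 - 0 borrow-in) - 1 → borrow from next column: (0+2) - 1 = 1, borrow out 1
  col 10: (1 - 1 borrow-in) - 0 → 0 - 0 = 0, borrow out 0
Reading bits MSB→LSB: 01000111011
Strip leading zeros: 1000111011
= 1000111011


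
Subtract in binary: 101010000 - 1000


Align and subtract column by column (LSB to MSB, borrowing when needed):
  101010000
- 000001000
  ---------
  col 0: (0 - 0 borrow-in) - 0 → 0 - 0 = 0, borrow out 0
  col 1: (0 - 0 borrow-in) - 0 → 0 - 0 = 0, borrow out 0
  col 2: (0 - 0 borrow-in) - 0 → 0 - 0 = 0, borrow out 0
  col 3: (0 - 0 borrow-in) - 1 → borrow from next column: (0+2) - 1 = 1, borrow out 1
  col 4: (1 - 1 borrow-in) - 0 → 0 - 0 = 0, borrow out 0
  col 5: (0 - 0 borrow-in) - 0 → 0 - 0 = 0, borrow out 0
  col 6: (1 - 0 borrow-in) - 0 → 1 - 0 = 1, borrow out 0
  col 7: (0 - 0 borrow-in) - 0 → 0 - 0 = 0, borrow out 0
  col 8: (1 - 0 borrow-in) - 0 → 1 - 0 = 1, borrow out 0
Reading bits MSB→LSB: 101001000
Strip leading zeros: 101001000
= 101001000


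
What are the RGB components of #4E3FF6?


Hex: #4E3FF6
R = 4E₁₆ = 78
G = 3F₁₆ = 63
B = F6₁₆ = 246
= RGB(78, 63, 246)


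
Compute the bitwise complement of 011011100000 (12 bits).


Original: 011011100000
Invert all bits:
  bit 0: 0 → 1
  bit 1: 1 → 0
  bit 2: 1 → 0
  bit 3: 0 → 1
  bit 4: 1 → 0
  bit 5: 1 → 0
  bit 6: 1 → 0
  bit 7: 0 → 1
  bit 8: 0 → 1
  bit 9: 0 → 1
  bit 10: 0 → 1
  bit 11: 0 → 1
= 100100011111


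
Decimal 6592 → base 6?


Divide by 6 repeatedly:
6592 ÷ 6 = 1098 remainder 4
1098 ÷ 6 = 183 remainder 0
183 ÷ 6 = 30 remainder 3
30 ÷ 6 = 5 remainder 0
5 ÷ 6 = 0 remainder 5
Reading remainders bottom-up:
= 50304


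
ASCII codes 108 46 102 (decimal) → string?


Codes (decimal): 108 46 102
Per-code ASCII lookup:
  108  (range 97-122: lowercase, 108 - 97 = 11) → 'l'
  46  (special character) → '.'
  102  (range 97-122: lowercase, 102 - 97 = 5) → 'f'
= 'l.f'


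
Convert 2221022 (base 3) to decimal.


Positional values (base 3):
  2 × 3^0 = 2 × 1 = 2
  2 × 3^1 = 2 × 3 = 6
  0 × 3^2 = 0 × 9 = 0
  1 × 3^3 = 1 × 27 = 27
  2 × 3^4 = 2 × 81 = 162
  2 × 3^5 = 2 × 243 = 486
  2 × 3^6 = 2 × 729 = 1458
Sum = 2 + 6 + 0 + 27 + 162 + 486 + 1458
= 2141


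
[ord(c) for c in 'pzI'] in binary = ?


String: 'pzI'  (3 characters)
Per-character ASCII lookup:
  'p': lowercase starts at 97: 'p' = 97 + 15 = 112 → 1110000
  'z': lowercase starts at 97: 'z' = 97 + 25 = 122 → 1111010
  'I': uppercase starts at 65: 'I' = 65 + 8 = 73 → 1001001
= 1110000 1111010 1001001


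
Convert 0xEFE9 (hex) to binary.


Each hex digit → 4 binary bits:
  E = 1110
  F = 1111
  E = 1110
  9 = 1001
Concatenate: 1110 1111 1110 1001
= 1110111111101001


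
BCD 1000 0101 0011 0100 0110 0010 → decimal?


Each 4-bit group → digit:
  1000 → 8
  0101 → 5
  0011 → 3
  0100 → 4
  0110 → 6
  0010 → 2
= 853462


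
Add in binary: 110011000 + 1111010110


Align and add column by column (LSB to MSB, carry propagating):
  00110011000
+ 01111010110
  -----------
  col 0: 0 + 0 + 0 (carry in) = 0 → bit 0, carry out 0
  col 1: 0 + 1 + 0 (carry in) = 1 → bit 1, carry out 0
  col 2: 0 + 1 + 0 (carry in) = 1 → bit 1, carry out 0
  col 3: 1 + 0 + 0 (carry in) = 1 → bit 1, carry out 0
  col 4: 1 + 1 + 0 (carry in) = 2 → bit 0, carry out 1
  col 5: 0 + 0 + 1 (carry in) = 1 → bit 1, carry out 0
  col 6: 0 + 1 + 0 (carry in) = 1 → bit 1, carry out 0
  col 7: 1 + 1 + 0 (carry in) = 2 → bit 0, carry out 1
  col 8: 1 + 1 + 1 (carry in) = 3 → bit 1, carry out 1
  col 9: 0 + 1 + 1 (carry in) = 2 → bit 0, carry out 1
  col 10: 0 + 0 + 1 (carry in) = 1 → bit 1, carry out 0
Reading bits MSB→LSB: 10101101110
Strip leading zeros: 10101101110
= 10101101110


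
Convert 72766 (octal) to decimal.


Positional values:
Position 0: 6 × 8^0 = 6
Position 1: 6 × 8^1 = 48
Position 2: 7 × 8^2 = 448
Position 3: 2 × 8^3 = 1024
Position 4: 7 × 8^4 = 28672
Sum = 6 + 48 + 448 + 1024 + 28672
= 30198


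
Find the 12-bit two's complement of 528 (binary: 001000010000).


Original: 001000010000
Step 1 - Invert all bits: 110111101111
Step 2 - Add 1: 110111101111 + 1
= 110111110000 (represents -528)


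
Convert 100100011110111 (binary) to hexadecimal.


Group into 4-bit nibbles: 0100100011110111
  0100 = 4
  1000 = 8
  1111 = F
  0111 = 7
= 0x48F7


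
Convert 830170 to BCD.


Each digit → 4-bit binary:
  8 → 1000
  3 → 0011
  0 → 0000
  1 → 0001
  7 → 0111
  0 → 0000
= 1000 0011 0000 0001 0111 0000


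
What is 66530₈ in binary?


Each octal digit → 3 binary bits:
  6 = 110
  6 = 110
  5 = 101
  3 = 011
  0 = 000
Concatenate: 110 110 101 011 000
= 110110101011000


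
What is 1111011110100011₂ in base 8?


Group into 3-bit groups: 001111011110100011
  001 = 1
  111 = 7
  011 = 3
  110 = 6
  100 = 4
  011 = 3
= 0o173643


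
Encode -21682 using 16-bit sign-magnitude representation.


Sign bit: 1 (negative)
Magnitude: 21682 = 101010010110010
= 1101010010110010


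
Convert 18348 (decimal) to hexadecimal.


Divide by 16 repeatedly:
18348 ÷ 16 = 1146 remainder 12 (C)
1146 ÷ 16 = 71 remainder 10 (A)
71 ÷ 16 = 4 remainder 7 (7)
4 ÷ 16 = 0 remainder 4 (4)
Reading remainders bottom-up:
= 0x47AC


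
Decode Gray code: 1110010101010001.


Gray code: 1110010101010001
MSB stays the same: 1
Each subsequent bit = prev_binary XOR current_gray:
  B[1] = 1 XOR 1 = 0
  B[2] = 0 XOR 1 = 1
  B[3] = 1 XOR 0 = 1
  B[4] = 1 XOR 0 = 1
  B[5] = 1 XOR 1 = 0
  B[6] = 0 XOR 0 = 0
  B[7] = 0 XOR 1 = 1
  B[8] = 1 XOR 0 = 1
  B[9] = 1 XOR 1 = 0
  B[10] = 0 XOR 0 = 0
  B[11] = 0 XOR 1 = 1
  B[12] = 1 XOR 0 = 1
  B[13] = 1 XOR 0 = 1
  B[14] = 1 XOR 0 = 1
  B[15] = 1 XOR 1 = 0
= 1011100110011110 (47518 decimal)


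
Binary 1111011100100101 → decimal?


Positional values:
Bit 0: 1 × 2^0 = 1
Bit 2: 1 × 2^2 = 4
Bit 5: 1 × 2^5 = 32
Bit 8: 1 × 2^8 = 256
Bit 9: 1 × 2^9 = 512
Bit 10: 1 × 2^10 = 1024
Bit 12: 1 × 2^12 = 4096
Bit 13: 1 × 2^13 = 8192
Bit 14: 1 × 2^14 = 16384
Bit 15: 1 × 2^15 = 32768
Sum = 1 + 4 + 32 + 256 + 512 + 1024 + 4096 + 8192 + 16384 + 32768
= 63269


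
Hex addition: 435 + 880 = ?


Align and add column by column (LSB to MSB, each column mod 16 with carry):
  0435
+ 0880
  ----
  col 0: 5(5) + 0(0) + 0 (carry in) = 5 → 5(5), carry out 0
  col 1: 3(3) + 8(8) + 0 (carry in) = 11 → B(11), carry out 0
  col 2: 4(4) + 8(8) + 0 (carry in) = 12 → C(12), carry out 0
  col 3: 0(0) + 0(0) + 0 (carry in) = 0 → 0(0), carry out 0
Reading digits MSB→LSB: 0CB5
Strip leading zeros: CB5
= 0xCB5


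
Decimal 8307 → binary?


Divide by 2 repeatedly:
8307 ÷ 2 = 4153 remainder 1
4153 ÷ 2 = 2076 remainder 1
2076 ÷ 2 = 1038 remainder 0
1038 ÷ 2 = 519 remainder 0
519 ÷ 2 = 259 remainder 1
259 ÷ 2 = 129 remainder 1
129 ÷ 2 = 64 remainder 1
64 ÷ 2 = 32 remainder 0
32 ÷ 2 = 16 remainder 0
16 ÷ 2 = 8 remainder 0
8 ÷ 2 = 4 remainder 0
4 ÷ 2 = 2 remainder 0
2 ÷ 2 = 1 remainder 0
1 ÷ 2 = 0 remainder 1
Reading remainders bottom-up:
= 10000001110011


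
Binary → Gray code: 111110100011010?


Binary: 111110100011010
Gray code: G = B XOR (B >> 1)
B >> 1 = 011111010001101
111110100011010 XOR 011111010001101:
  1 XOR 0 = 1
  1 XOR 1 = 0
  1 XOR 1 = 0
  1 XOR 1 = 0
  1 XOR 1 = 0
  0 XOR 1 = 1
  1 XOR 0 = 1
  0 XOR 1 = 1
  0 XOR 0 = 0
  0 XOR 0 = 0
  1 XOR 0 = 1
  1 XOR 1 = 0
  0 XOR 1 = 1
  1 XOR 0 = 1
  0 XOR 1 = 1
= 100001110010111


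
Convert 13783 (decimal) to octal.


Divide by 8 repeatedly:
13783 ÷ 8 = 1722 remainder 7
1722 ÷ 8 = 215 remainder 2
215 ÷ 8 = 26 remainder 7
26 ÷ 8 = 3 remainder 2
3 ÷ 8 = 0 remainder 3
Reading remainders bottom-up:
= 0o32727


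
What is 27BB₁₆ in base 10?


Positional values:
Position 0: B × 16^0 = 11 × 1 = 11
Position 1: B × 16^1 = 11 × 16 = 176
Position 2: 7 × 16^2 = 7 × 256 = 1792
Position 3: 2 × 16^3 = 2 × 4096 = 8192
Sum = 11 + 176 + 1792 + 8192
= 10171


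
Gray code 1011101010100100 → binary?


Gray code: 1011101010100100
MSB stays the same: 1
Each subsequent bit = prev_binary XOR current_gray:
  B[1] = 1 XOR 0 = 1
  B[2] = 1 XOR 1 = 0
  B[3] = 0 XOR 1 = 1
  B[4] = 1 XOR 1 = 0
  B[5] = 0 XOR 0 = 0
  B[6] = 0 XOR 1 = 1
  B[7] = 1 XOR 0 = 1
  B[8] = 1 XOR 1 = 0
  B[9] = 0 XOR 0 = 0
  B[10] = 0 XOR 1 = 1
  B[11] = 1 XOR 0 = 1
  B[12] = 1 XOR 0 = 1
  B[13] = 1 XOR 1 = 0
  B[14] = 0 XOR 0 = 0
  B[15] = 0 XOR 0 = 0
= 1101001100111000 (54072 decimal)


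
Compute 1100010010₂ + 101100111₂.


Align and add column by column (LSB to MSB, carry propagating):
  01100010010
+ 00101100111
  -----------
  col 0: 0 + 1 + 0 (carry in) = 1 → bit 1, carry out 0
  col 1: 1 + 1 + 0 (carry in) = 2 → bit 0, carry out 1
  col 2: 0 + 1 + 1 (carry in) = 2 → bit 0, carry out 1
  col 3: 0 + 0 + 1 (carry in) = 1 → bit 1, carry out 0
  col 4: 1 + 0 + 0 (carry in) = 1 → bit 1, carry out 0
  col 5: 0 + 1 + 0 (carry in) = 1 → bit 1, carry out 0
  col 6: 0 + 1 + 0 (carry in) = 1 → bit 1, carry out 0
  col 7: 0 + 0 + 0 (carry in) = 0 → bit 0, carry out 0
  col 8: 1 + 1 + 0 (carry in) = 2 → bit 0, carry out 1
  col 9: 1 + 0 + 1 (carry in) = 2 → bit 0, carry out 1
  col 10: 0 + 0 + 1 (carry in) = 1 → bit 1, carry out 0
Reading bits MSB→LSB: 10001111001
Strip leading zeros: 10001111001
= 10001111001


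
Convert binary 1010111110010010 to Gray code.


Binary: 1010111110010010
Gray code: G = B XOR (B >> 1)
B >> 1 = 0101011111001001
1010111110010010 XOR 0101011111001001:
  1 XOR 0 = 1
  0 XOR 1 = 1
  1 XOR 0 = 1
  0 XOR 1 = 1
  1 XOR 0 = 1
  1 XOR 1 = 0
  1 XOR 1 = 0
  1 XOR 1 = 0
  1 XOR 1 = 0
  0 XOR 1 = 1
  0 XOR 0 = 0
  1 XOR 0 = 1
  0 XOR 1 = 1
  0 XOR 0 = 0
  1 XOR 0 = 1
  0 XOR 1 = 1
= 1111100001011011


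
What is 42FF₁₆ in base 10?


Positional values:
Position 0: F × 16^0 = 15 × 1 = 15
Position 1: F × 16^1 = 15 × 16 = 240
Position 2: 2 × 16^2 = 2 × 256 = 512
Position 3: 4 × 16^3 = 4 × 4096 = 16384
Sum = 15 + 240 + 512 + 16384
= 17151


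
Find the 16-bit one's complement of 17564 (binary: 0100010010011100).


Original: 0100010010011100
Invert all bits:
  bit 0: 0 → 1
  bit 1: 1 → 0
  bit 2: 0 → 1
  bit 3: 0 → 1
  bit 4: 0 → 1
  bit 5: 1 → 0
  bit 6: 0 → 1
  bit 7: 0 → 1
  bit 8: 1 → 0
  bit 9: 0 → 1
  bit 10: 0 → 1
  bit 11: 1 → 0
  bit 12: 1 → 0
  bit 13: 1 → 0
  bit 14: 0 → 1
  bit 15: 0 → 1
= 1011101101100011


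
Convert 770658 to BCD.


Each digit → 4-bit binary:
  7 → 0111
  7 → 0111
  0 → 0000
  6 → 0110
  5 → 0101
  8 → 1000
= 0111 0111 0000 0110 0101 1000


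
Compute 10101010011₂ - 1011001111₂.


Align and subtract column by column (LSB to MSB, borrowing when needed):
  10101010011
- 01011001111
  -----------
  col 0: (1 - 0 borrow-in) - 1 → 1 - 1 = 0, borrow out 0
  col 1: (1 - 0 borrow-in) - 1 → 1 - 1 = 0, borrow out 0
  col 2: (0 - 0 borrow-in) - 1 → borrow from next column: (0+2) - 1 = 1, borrow out 1
  col 3: (0 - 1 borrow-in) - 1 → borrow from next column: (-1+2) - 1 = 0, borrow out 1
  col 4: (1 - 1 borrow-in) - 0 → 0 - 0 = 0, borrow out 0
  col 5: (0 - 0 borrow-in) - 0 → 0 - 0 = 0, borrow out 0
  col 6: (1 - 0 borrow-in) - 1 → 1 - 1 = 0, borrow out 0
  col 7: (0 - 0 borrow-in) - 1 → borrow from next column: (0+2) - 1 = 1, borrow out 1
  col 8: (1 - 1 borrow-in) - 0 → 0 - 0 = 0, borrow out 0
  col 9: (0 - 0 borrow-in) - 1 → borrow from next column: (0+2) - 1 = 1, borrow out 1
  col 10: (1 - 1 borrow-in) - 0 → 0 - 0 = 0, borrow out 0
Reading bits MSB→LSB: 01010000100
Strip leading zeros: 1010000100
= 1010000100


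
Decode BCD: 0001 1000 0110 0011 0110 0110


Each 4-bit group → digit:
  0001 → 1
  1000 → 8
  0110 → 6
  0011 → 3
  0110 → 6
  0110 → 6
= 186366


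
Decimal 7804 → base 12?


Divide by 12 repeatedly:
7804 ÷ 12 = 650 remainder 4
650 ÷ 12 = 54 remainder 2
54 ÷ 12 = 4 remainder 6
4 ÷ 12 = 0 remainder 4
Reading remainders bottom-up:
= 4624


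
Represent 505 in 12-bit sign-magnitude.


Sign bit: 0 (positive)
Magnitude: 505 = 00111111001
= 000111111001


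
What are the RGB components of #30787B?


Hex: #30787B
R = 30₁₆ = 48
G = 78₁₆ = 120
B = 7B₁₆ = 123
= RGB(48, 120, 123)


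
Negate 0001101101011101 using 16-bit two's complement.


Original: 0001101101011101
Step 1 - Invert all bits: 1110010010100010
Step 2 - Add 1: 1110010010100010 + 1
= 1110010010100011 (represents -7005)


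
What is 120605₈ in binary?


Each octal digit → 3 binary bits:
  1 = 001
  2 = 010
  0 = 000
  6 = 110
  0 = 000
  5 = 101
Concatenate: 001 010 000 110 000 101
= 001010000110000101


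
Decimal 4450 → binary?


Divide by 2 repeatedly:
4450 ÷ 2 = 2225 remainder 0
2225 ÷ 2 = 1112 remainder 1
1112 ÷ 2 = 556 remainder 0
556 ÷ 2 = 278 remainder 0
278 ÷ 2 = 139 remainder 0
139 ÷ 2 = 69 remainder 1
69 ÷ 2 = 34 remainder 1
34 ÷ 2 = 17 remainder 0
17 ÷ 2 = 8 remainder 1
8 ÷ 2 = 4 remainder 0
4 ÷ 2 = 2 remainder 0
2 ÷ 2 = 1 remainder 0
1 ÷ 2 = 0 remainder 1
Reading remainders bottom-up:
= 1000101100010


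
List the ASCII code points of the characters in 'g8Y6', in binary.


String: 'g8Y6'  (4 characters)
Per-character ASCII lookup:
  'g': lowercase starts at 97: 'g' = 97 + 6 = 103 → 1100111
  '8': digits start at 48: '8' = 48 + 8 = 56 → 111000
  'Y': uppercase starts at 65: 'Y' = 65 + 24 = 89 → 1011001
  '6': digits start at 48: '6' = 48 + 6 = 54 → 110110
= 1100111 111000 1011001 110110


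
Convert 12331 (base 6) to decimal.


Positional values (base 6):
  1 × 6^0 = 1 × 1 = 1
  3 × 6^1 = 3 × 6 = 18
  3 × 6^2 = 3 × 36 = 108
  2 × 6^3 = 2 × 216 = 432
  1 × 6^4 = 1 × 1296 = 1296
Sum = 1 + 18 + 108 + 432 + 1296
= 1855


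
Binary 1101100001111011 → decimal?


Positional values:
Bit 0: 1 × 2^0 = 1
Bit 1: 1 × 2^1 = 2
Bit 3: 1 × 2^3 = 8
Bit 4: 1 × 2^4 = 16
Bit 5: 1 × 2^5 = 32
Bit 6: 1 × 2^6 = 64
Bit 11: 1 × 2^11 = 2048
Bit 12: 1 × 2^12 = 4096
Bit 14: 1 × 2^14 = 16384
Bit 15: 1 × 2^15 = 32768
Sum = 1 + 2 + 8 + 16 + 32 + 64 + 2048 + 4096 + 16384 + 32768
= 55419


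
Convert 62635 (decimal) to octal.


Divide by 8 repeatedly:
62635 ÷ 8 = 7829 remainder 3
7829 ÷ 8 = 978 remainder 5
978 ÷ 8 = 122 remainder 2
122 ÷ 8 = 15 remainder 2
15 ÷ 8 = 1 remainder 7
1 ÷ 8 = 0 remainder 1
Reading remainders bottom-up:
= 0o172253


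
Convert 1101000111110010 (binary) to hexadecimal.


Group into 4-bit nibbles: 1101000111110010
  1101 = D
  0001 = 1
  1111 = F
  0010 = 2
= 0xD1F2


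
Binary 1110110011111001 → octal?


Group into 3-bit groups: 001110110011111001
  001 = 1
  110 = 6
  110 = 6
  011 = 3
  111 = 7
  001 = 1
= 0o166371


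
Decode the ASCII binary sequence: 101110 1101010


Codes (binary): 101110 1101010
Per-code ASCII lookup:
  101110 = 46  (special character) → '.'
  1101010 = 106  (range 97-122: lowercase, 106 - 97 = 9) → 'j'
= '.j'


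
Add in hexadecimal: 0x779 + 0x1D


Align and add column by column (LSB to MSB, each column mod 16 with carry):
  0779
+ 001D
  ----
  col 0: 9(9) + D(13) + 0 (carry in) = 22 → 6(6), carry out 1
  col 1: 7(7) + 1(1) + 1 (carry in) = 9 → 9(9), carry out 0
  col 2: 7(7) + 0(0) + 0 (carry in) = 7 → 7(7), carry out 0
  col 3: 0(0) + 0(0) + 0 (carry in) = 0 → 0(0), carry out 0
Reading digits MSB→LSB: 0796
Strip leading zeros: 796
= 0x796


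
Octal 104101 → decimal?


Positional values:
Position 0: 1 × 8^0 = 1
Position 1: 0 × 8^1 = 0
Position 2: 1 × 8^2 = 64
Position 3: 4 × 8^3 = 2048
Position 4: 0 × 8^4 = 0
Position 5: 1 × 8^5 = 32768
Sum = 1 + 0 + 64 + 2048 + 0 + 32768
= 34881


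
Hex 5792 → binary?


Each hex digit → 4 binary bits:
  5 = 0101
  7 = 0111
  9 = 1001
  2 = 0010
Concatenate: 0101 0111 1001 0010
= 0101011110010010


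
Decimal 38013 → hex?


Divide by 16 repeatedly:
38013 ÷ 16 = 2375 remainder 13 (D)
2375 ÷ 16 = 148 remainder 7 (7)
148 ÷ 16 = 9 remainder 4 (4)
9 ÷ 16 = 0 remainder 9 (9)
Reading remainders bottom-up:
= 0x947D


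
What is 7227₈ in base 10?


Positional values:
Position 0: 7 × 8^0 = 7
Position 1: 2 × 8^1 = 16
Position 2: 2 × 8^2 = 128
Position 3: 7 × 8^3 = 3584
Sum = 7 + 16 + 128 + 3584
= 3735


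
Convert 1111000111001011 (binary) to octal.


Group into 3-bit groups: 001111000111001011
  001 = 1
  111 = 7
  000 = 0
  111 = 7
  001 = 1
  011 = 3
= 0o170713


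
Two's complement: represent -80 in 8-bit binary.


Original: 01010000
Step 1 - Invert all bits: 10101111
Step 2 - Add 1: 10101111 + 1
= 10110000 (represents -80)


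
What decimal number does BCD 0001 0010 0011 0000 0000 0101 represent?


Each 4-bit group → digit:
  0001 → 1
  0010 → 2
  0011 → 3
  0000 → 0
  0000 → 0
  0101 → 5
= 123005


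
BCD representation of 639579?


Each digit → 4-bit binary:
  6 → 0110
  3 → 0011
  9 → 1001
  5 → 0101
  7 → 0111
  9 → 1001
= 0110 0011 1001 0101 0111 1001


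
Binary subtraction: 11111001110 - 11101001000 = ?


Align and subtract column by column (LSB to MSB, borrowing when needed):
  11111001110
- 11101001000
  -----------
  col 0: (0 - 0 borrow-in) - 0 → 0 - 0 = 0, borrow out 0
  col 1: (1 - 0 borrow-in) - 0 → 1 - 0 = 1, borrow out 0
  col 2: (1 - 0 borrow-in) - 0 → 1 - 0 = 1, borrow out 0
  col 3: (1 - 0 borrow-in) - 1 → 1 - 1 = 0, borrow out 0
  col 4: (0 - 0 borrow-in) - 0 → 0 - 0 = 0, borrow out 0
  col 5: (0 - 0 borrow-in) - 0 → 0 - 0 = 0, borrow out 0
  col 6: (1 - 0 borrow-in) - 1 → 1 - 1 = 0, borrow out 0
  col 7: (1 - 0 borrow-in) - 0 → 1 - 0 = 1, borrow out 0
  col 8: (1 - 0 borrow-in) - 1 → 1 - 1 = 0, borrow out 0
  col 9: (1 - 0 borrow-in) - 1 → 1 - 1 = 0, borrow out 0
  col 10: (1 - 0 borrow-in) - 1 → 1 - 1 = 0, borrow out 0
Reading bits MSB→LSB: 00010000110
Strip leading zeros: 10000110
= 10000110


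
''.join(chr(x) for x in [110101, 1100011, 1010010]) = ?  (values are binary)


Codes (binary): 110101 1100011 1010010
Per-code ASCII lookup:
  110101 = 53  (range 48-57: digits, 53 - 48 = 5) → '5'
  1100011 = 99  (range 97-122: lowercase, 99 - 97 = 2) → 'c'
  1010010 = 82  (range 65-90: uppercase, 82 - 65 = 17) → 'R'
= '5cR'


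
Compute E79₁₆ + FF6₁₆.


Align and add column by column (LSB to MSB, each column mod 16 with carry):
  0E79
+ 0FF6
  ----
  col 0: 9(9) + 6(6) + 0 (carry in) = 15 → F(15), carry out 0
  col 1: 7(7) + F(15) + 0 (carry in) = 22 → 6(6), carry out 1
  col 2: E(14) + F(15) + 1 (carry in) = 30 → E(14), carry out 1
  col 3: 0(0) + 0(0) + 1 (carry in) = 1 → 1(1), carry out 0
Reading digits MSB→LSB: 1E6F
Strip leading zeros: 1E6F
= 0x1E6F


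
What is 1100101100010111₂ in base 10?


Positional values:
Bit 0: 1 × 2^0 = 1
Bit 1: 1 × 2^1 = 2
Bit 2: 1 × 2^2 = 4
Bit 4: 1 × 2^4 = 16
Bit 8: 1 × 2^8 = 256
Bit 9: 1 × 2^9 = 512
Bit 11: 1 × 2^11 = 2048
Bit 14: 1 × 2^14 = 16384
Bit 15: 1 × 2^15 = 32768
Sum = 1 + 2 + 4 + 16 + 256 + 512 + 2048 + 16384 + 32768
= 51991


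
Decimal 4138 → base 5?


Divide by 5 repeatedly:
4138 ÷ 5 = 827 remainder 3
827 ÷ 5 = 165 remainder 2
165 ÷ 5 = 33 remainder 0
33 ÷ 5 = 6 remainder 3
6 ÷ 5 = 1 remainder 1
1 ÷ 5 = 0 remainder 1
Reading remainders bottom-up:
= 113023


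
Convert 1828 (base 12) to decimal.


Positional values (base 12):
  8 × 12^0 = 8 × 1 = 8
  2 × 12^1 = 2 × 12 = 24
  8 × 12^2 = 8 × 144 = 1152
  1 × 12^3 = 1 × 1728 = 1728
Sum = 8 + 24 + 1152 + 1728
= 2912


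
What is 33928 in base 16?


Divide by 16 repeatedly:
33928 ÷ 16 = 2120 remainder 8 (8)
2120 ÷ 16 = 132 remainder 8 (8)
132 ÷ 16 = 8 remainder 4 (4)
8 ÷ 16 = 0 remainder 8 (8)
Reading remainders bottom-up:
= 0x8488


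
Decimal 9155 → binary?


Divide by 2 repeatedly:
9155 ÷ 2 = 4577 remainder 1
4577 ÷ 2 = 2288 remainder 1
2288 ÷ 2 = 1144 remainder 0
1144 ÷ 2 = 572 remainder 0
572 ÷ 2 = 286 remainder 0
286 ÷ 2 = 143 remainder 0
143 ÷ 2 = 71 remainder 1
71 ÷ 2 = 35 remainder 1
35 ÷ 2 = 17 remainder 1
17 ÷ 2 = 8 remainder 1
8 ÷ 2 = 4 remainder 0
4 ÷ 2 = 2 remainder 0
2 ÷ 2 = 1 remainder 0
1 ÷ 2 = 0 remainder 1
Reading remainders bottom-up:
= 10001111000011


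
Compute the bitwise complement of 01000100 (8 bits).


Original: 01000100
Invert all bits:
  bit 0: 0 → 1
  bit 1: 1 → 0
  bit 2: 0 → 1
  bit 3: 0 → 1
  bit 4: 0 → 1
  bit 5: 1 → 0
  bit 6: 0 → 1
  bit 7: 0 → 1
= 10111011


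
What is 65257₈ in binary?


Each octal digit → 3 binary bits:
  6 = 110
  5 = 101
  2 = 010
  5 = 101
  7 = 111
Concatenate: 110 101 010 101 111
= 110101010101111


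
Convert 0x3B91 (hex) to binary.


Each hex digit → 4 binary bits:
  3 = 0011
  B = 1011
  9 = 1001
  1 = 0001
Concatenate: 0011 1011 1001 0001
= 0011101110010001


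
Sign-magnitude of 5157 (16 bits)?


Sign bit: 0 (positive)
Magnitude: 5157 = 001010000100101
= 0001010000100101


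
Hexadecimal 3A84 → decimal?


Positional values:
Position 0: 4 × 16^0 = 4 × 1 = 4
Position 1: 8 × 16^1 = 8 × 16 = 128
Position 2: A × 16^2 = 10 × 256 = 2560
Position 3: 3 × 16^3 = 3 × 4096 = 12288
Sum = 4 + 128 + 2560 + 12288
= 14980


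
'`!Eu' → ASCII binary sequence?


String: '`!Eu'  (4 characters)
Per-character ASCII lookup:
  '`': special character: '`' = 96 → 1100000
  '!': special character: '!' = 33 → 100001
  'E': uppercase starts at 65: 'E' = 65 + 4 = 69 → 1000101
  'u': lowercase starts at 97: 'u' = 97 + 20 = 117 → 1110101
= 1100000 100001 1000101 1110101


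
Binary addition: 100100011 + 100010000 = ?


Align and add column by column (LSB to MSB, carry propagating):
  0100100011
+ 0100010000
  ----------
  col 0: 1 + 0 + 0 (carry in) = 1 → bit 1, carry out 0
  col 1: 1 + 0 + 0 (carry in) = 1 → bit 1, carry out 0
  col 2: 0 + 0 + 0 (carry in) = 0 → bit 0, carry out 0
  col 3: 0 + 0 + 0 (carry in) = 0 → bit 0, carry out 0
  col 4: 0 + 1 + 0 (carry in) = 1 → bit 1, carry out 0
  col 5: 1 + 0 + 0 (carry in) = 1 → bit 1, carry out 0
  col 6: 0 + 0 + 0 (carry in) = 0 → bit 0, carry out 0
  col 7: 0 + 0 + 0 (carry in) = 0 → bit 0, carry out 0
  col 8: 1 + 1 + 0 (carry in) = 2 → bit 0, carry out 1
  col 9: 0 + 0 + 1 (carry in) = 1 → bit 1, carry out 0
Reading bits MSB→LSB: 1000110011
Strip leading zeros: 1000110011
= 1000110011


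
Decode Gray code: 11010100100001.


Gray code: 11010100100001
MSB stays the same: 1
Each subsequent bit = prev_binary XOR current_gray:
  B[1] = 1 XOR 1 = 0
  B[2] = 0 XOR 0 = 0
  B[3] = 0 XOR 1 = 1
  B[4] = 1 XOR 0 = 1
  B[5] = 1 XOR 1 = 0
  B[6] = 0 XOR 0 = 0
  B[7] = 0 XOR 0 = 0
  B[8] = 0 XOR 1 = 1
  B[9] = 1 XOR 0 = 1
  B[10] = 1 XOR 0 = 1
  B[11] = 1 XOR 0 = 1
  B[12] = 1 XOR 0 = 1
  B[13] = 1 XOR 1 = 0
= 10011000111110 (9790 decimal)


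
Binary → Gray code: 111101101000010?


Binary: 111101101000010
Gray code: G = B XOR (B >> 1)
B >> 1 = 011110110100001
111101101000010 XOR 011110110100001:
  1 XOR 0 = 1
  1 XOR 1 = 0
  1 XOR 1 = 0
  1 XOR 1 = 0
  0 XOR 1 = 1
  1 XOR 0 = 1
  1 XOR 1 = 0
  0 XOR 1 = 1
  1 XOR 0 = 1
  0 XOR 1 = 1
  0 XOR 0 = 0
  0 XOR 0 = 0
  0 XOR 0 = 0
  1 XOR 0 = 1
  0 XOR 1 = 1
= 100011011100011


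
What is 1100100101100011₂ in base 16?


Group into 4-bit nibbles: 1100100101100011
  1100 = C
  1001 = 9
  0110 = 6
  0011 = 3
= 0xC963


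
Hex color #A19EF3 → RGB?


Hex: #A19EF3
R = A1₁₆ = 161
G = 9E₁₆ = 158
B = F3₁₆ = 243
= RGB(161, 158, 243)


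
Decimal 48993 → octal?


Divide by 8 repeatedly:
48993 ÷ 8 = 6124 remainder 1
6124 ÷ 8 = 765 remainder 4
765 ÷ 8 = 95 remainder 5
95 ÷ 8 = 11 remainder 7
11 ÷ 8 = 1 remainder 3
1 ÷ 8 = 0 remainder 1
Reading remainders bottom-up:
= 0o137541


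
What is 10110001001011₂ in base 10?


Positional values:
Bit 0: 1 × 2^0 = 1
Bit 1: 1 × 2^1 = 2
Bit 3: 1 × 2^3 = 8
Bit 6: 1 × 2^6 = 64
Bit 10: 1 × 2^10 = 1024
Bit 11: 1 × 2^11 = 2048
Bit 13: 1 × 2^13 = 8192
Sum = 1 + 2 + 8 + 64 + 1024 + 2048 + 8192
= 11339


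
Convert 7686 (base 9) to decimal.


Positional values (base 9):
  6 × 9^0 = 6 × 1 = 6
  8 × 9^1 = 8 × 9 = 72
  6 × 9^2 = 6 × 81 = 486
  7 × 9^3 = 7 × 729 = 5103
Sum = 6 + 72 + 486 + 5103
= 5667


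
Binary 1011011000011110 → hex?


Group into 4-bit nibbles: 1011011000011110
  1011 = B
  0110 = 6
  0001 = 1
  1110 = E
= 0xB61E


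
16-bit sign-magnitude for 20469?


Sign bit: 0 (positive)
Magnitude: 20469 = 100111111110101
= 0100111111110101


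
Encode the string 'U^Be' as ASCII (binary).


String: 'U^Be'  (4 characters)
Per-character ASCII lookup:
  'U': uppercase starts at 65: 'U' = 65 + 20 = 85 → 1010101
  '^': special character: '^' = 94 → 1011110
  'B': uppercase starts at 65: 'B' = 65 + 1 = 66 → 1000010
  'e': lowercase starts at 97: 'e' = 97 + 4 = 101 → 1100101
= 1010101 1011110 1000010 1100101


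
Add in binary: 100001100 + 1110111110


Align and add column by column (LSB to MSB, carry propagating):
  00100001100
+ 01110111110
  -----------
  col 0: 0 + 0 + 0 (carry in) = 0 → bit 0, carry out 0
  col 1: 0 + 1 + 0 (carry in) = 1 → bit 1, carry out 0
  col 2: 1 + 1 + 0 (carry in) = 2 → bit 0, carry out 1
  col 3: 1 + 1 + 1 (carry in) = 3 → bit 1, carry out 1
  col 4: 0 + 1 + 1 (carry in) = 2 → bit 0, carry out 1
  col 5: 0 + 1 + 1 (carry in) = 2 → bit 0, carry out 1
  col 6: 0 + 0 + 1 (carry in) = 1 → bit 1, carry out 0
  col 7: 0 + 1 + 0 (carry in) = 1 → bit 1, carry out 0
  col 8: 1 + 1 + 0 (carry in) = 2 → bit 0, carry out 1
  col 9: 0 + 1 + 1 (carry in) = 2 → bit 0, carry out 1
  col 10: 0 + 0 + 1 (carry in) = 1 → bit 1, carry out 0
Reading bits MSB→LSB: 10011001010
Strip leading zeros: 10011001010
= 10011001010


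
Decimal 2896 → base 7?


Divide by 7 repeatedly:
2896 ÷ 7 = 413 remainder 5
413 ÷ 7 = 59 remainder 0
59 ÷ 7 = 8 remainder 3
8 ÷ 7 = 1 remainder 1
1 ÷ 7 = 0 remainder 1
Reading remainders bottom-up:
= 11305


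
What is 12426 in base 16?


Divide by 16 repeatedly:
12426 ÷ 16 = 776 remainder 10 (A)
776 ÷ 16 = 48 remainder 8 (8)
48 ÷ 16 = 3 remainder 0 (0)
3 ÷ 16 = 0 remainder 3 (3)
Reading remainders bottom-up:
= 0x308A


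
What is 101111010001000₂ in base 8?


Group into 3-bit groups: 101111010001000
  101 = 5
  111 = 7
  010 = 2
  001 = 1
  000 = 0
= 0o57210


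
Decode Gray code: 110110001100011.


Gray code: 110110001100011
MSB stays the same: 1
Each subsequent bit = prev_binary XOR current_gray:
  B[1] = 1 XOR 1 = 0
  B[2] = 0 XOR 0 = 0
  B[3] = 0 XOR 1 = 1
  B[4] = 1 XOR 1 = 0
  B[5] = 0 XOR 0 = 0
  B[6] = 0 XOR 0 = 0
  B[7] = 0 XOR 0 = 0
  B[8] = 0 XOR 1 = 1
  B[9] = 1 XOR 1 = 0
  B[10] = 0 XOR 0 = 0
  B[11] = 0 XOR 0 = 0
  B[12] = 0 XOR 0 = 0
  B[13] = 0 XOR 1 = 1
  B[14] = 1 XOR 1 = 0
= 100100001000010 (18498 decimal)


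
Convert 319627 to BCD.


Each digit → 4-bit binary:
  3 → 0011
  1 → 0001
  9 → 1001
  6 → 0110
  2 → 0010
  7 → 0111
= 0011 0001 1001 0110 0010 0111


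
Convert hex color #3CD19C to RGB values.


Hex: #3CD19C
R = 3C₁₆ = 60
G = D1₁₆ = 209
B = 9C₁₆ = 156
= RGB(60, 209, 156)


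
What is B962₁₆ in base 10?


Positional values:
Position 0: 2 × 16^0 = 2 × 1 = 2
Position 1: 6 × 16^1 = 6 × 16 = 96
Position 2: 9 × 16^2 = 9 × 256 = 2304
Position 3: B × 16^3 = 11 × 4096 = 45056
Sum = 2 + 96 + 2304 + 45056
= 47458


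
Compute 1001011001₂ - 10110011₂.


Align and subtract column by column (LSB to MSB, borrowing when needed):
  1001011001
- 0010110011
  ----------
  col 0: (1 - 0 borrow-in) - 1 → 1 - 1 = 0, borrow out 0
  col 1: (0 - 0 borrow-in) - 1 → borrow from next column: (0+2) - 1 = 1, borrow out 1
  col 2: (0 - 1 borrow-in) - 0 → borrow from next column: (-1+2) - 0 = 1, borrow out 1
  col 3: (1 - 1 borrow-in) - 0 → 0 - 0 = 0, borrow out 0
  col 4: (1 - 0 borrow-in) - 1 → 1 - 1 = 0, borrow out 0
  col 5: (0 - 0 borrow-in) - 1 → borrow from next column: (0+2) - 1 = 1, borrow out 1
  col 6: (1 - 1 borrow-in) - 0 → 0 - 0 = 0, borrow out 0
  col 7: (0 - 0 borrow-in) - 1 → borrow from next column: (0+2) - 1 = 1, borrow out 1
  col 8: (0 - 1 borrow-in) - 0 → borrow from next column: (-1+2) - 0 = 1, borrow out 1
  col 9: (1 - 1 borrow-in) - 0 → 0 - 0 = 0, borrow out 0
Reading bits MSB→LSB: 0110100110
Strip leading zeros: 110100110
= 110100110


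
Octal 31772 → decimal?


Positional values:
Position 0: 2 × 8^0 = 2
Position 1: 7 × 8^1 = 56
Position 2: 7 × 8^2 = 448
Position 3: 1 × 8^3 = 512
Position 4: 3 × 8^4 = 12288
Sum = 2 + 56 + 448 + 512 + 12288
= 13306


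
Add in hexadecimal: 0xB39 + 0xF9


Align and add column by column (LSB to MSB, each column mod 16 with carry):
  0B39
+ 00F9
  ----
  col 0: 9(9) + 9(9) + 0 (carry in) = 18 → 2(2), carry out 1
  col 1: 3(3) + F(15) + 1 (carry in) = 19 → 3(3), carry out 1
  col 2: B(11) + 0(0) + 1 (carry in) = 12 → C(12), carry out 0
  col 3: 0(0) + 0(0) + 0 (carry in) = 0 → 0(0), carry out 0
Reading digits MSB→LSB: 0C32
Strip leading zeros: C32
= 0xC32


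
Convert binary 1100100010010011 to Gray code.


Binary: 1100100010010011
Gray code: G = B XOR (B >> 1)
B >> 1 = 0110010001001001
1100100010010011 XOR 0110010001001001:
  1 XOR 0 = 1
  1 XOR 1 = 0
  0 XOR 1 = 1
  0 XOR 0 = 0
  1 XOR 0 = 1
  0 XOR 1 = 1
  0 XOR 0 = 0
  0 XOR 0 = 0
  1 XOR 0 = 1
  0 XOR 1 = 1
  0 XOR 0 = 0
  1 XOR 0 = 1
  0 XOR 1 = 1
  0 XOR 0 = 0
  1 XOR 0 = 1
  1 XOR 1 = 0
= 1010110011011010


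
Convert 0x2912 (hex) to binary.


Each hex digit → 4 binary bits:
  2 = 0010
  9 = 1001
  1 = 0001
  2 = 0010
Concatenate: 0010 1001 0001 0010
= 0010100100010010


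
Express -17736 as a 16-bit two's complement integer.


Original: 0100010101001000
Step 1 - Invert all bits: 1011101010110111
Step 2 - Add 1: 1011101010110111 + 1
= 1011101010111000 (represents -17736)


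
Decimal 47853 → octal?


Divide by 8 repeatedly:
47853 ÷ 8 = 5981 remainder 5
5981 ÷ 8 = 747 remainder 5
747 ÷ 8 = 93 remainder 3
93 ÷ 8 = 11 remainder 5
11 ÷ 8 = 1 remainder 3
1 ÷ 8 = 0 remainder 1
Reading remainders bottom-up:
= 0o135355


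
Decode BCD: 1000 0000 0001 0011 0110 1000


Each 4-bit group → digit:
  1000 → 8
  0000 → 0
  0001 → 1
  0011 → 3
  0110 → 6
  1000 → 8
= 801368


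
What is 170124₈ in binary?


Each octal digit → 3 binary bits:
  1 = 001
  7 = 111
  0 = 000
  1 = 001
  2 = 010
  4 = 100
Concatenate: 001 111 000 001 010 100
= 001111000001010100


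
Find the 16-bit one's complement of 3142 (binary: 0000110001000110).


Original: 0000110001000110
Invert all bits:
  bit 0: 0 → 1
  bit 1: 0 → 1
  bit 2: 0 → 1
  bit 3: 0 → 1
  bit 4: 1 → 0
  bit 5: 1 → 0
  bit 6: 0 → 1
  bit 7: 0 → 1
  bit 8: 0 → 1
  bit 9: 1 → 0
  bit 10: 0 → 1
  bit 11: 0 → 1
  bit 12: 0 → 1
  bit 13: 1 → 0
  bit 14: 1 → 0
  bit 15: 0 → 1
= 1111001110111001


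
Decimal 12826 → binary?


Divide by 2 repeatedly:
12826 ÷ 2 = 6413 remainder 0
6413 ÷ 2 = 3206 remainder 1
3206 ÷ 2 = 1603 remainder 0
1603 ÷ 2 = 801 remainder 1
801 ÷ 2 = 400 remainder 1
400 ÷ 2 = 200 remainder 0
200 ÷ 2 = 100 remainder 0
100 ÷ 2 = 50 remainder 0
50 ÷ 2 = 25 remainder 0
25 ÷ 2 = 12 remainder 1
12 ÷ 2 = 6 remainder 0
6 ÷ 2 = 3 remainder 0
3 ÷ 2 = 1 remainder 1
1 ÷ 2 = 0 remainder 1
Reading remainders bottom-up:
= 11001000011010


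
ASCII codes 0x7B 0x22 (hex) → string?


Codes (hex): 0x7B 0x22
Per-code ASCII lookup:
  0x7B = 123  (special character) → '{'
  0x22 = 34  (special character) → '"'
= '{"'


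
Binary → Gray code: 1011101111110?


Binary: 1011101111110
Gray code: G = B XOR (B >> 1)
B >> 1 = 0101110111111
1011101111110 XOR 0101110111111:
  1 XOR 0 = 1
  0 XOR 1 = 1
  1 XOR 0 = 1
  1 XOR 1 = 0
  1 XOR 1 = 0
  0 XOR 1 = 1
  1 XOR 0 = 1
  1 XOR 1 = 0
  1 XOR 1 = 0
  1 XOR 1 = 0
  1 XOR 1 = 0
  1 XOR 1 = 0
  0 XOR 1 = 1
= 1110011000001


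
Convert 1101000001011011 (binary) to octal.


Group into 3-bit groups: 001101000001011011
  001 = 1
  101 = 5
  000 = 0
  001 = 1
  011 = 3
  011 = 3
= 0o150133


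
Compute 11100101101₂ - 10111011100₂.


Align and subtract column by column (LSB to MSB, borrowing when needed):
  11100101101
- 10111011100
  -----------
  col 0: (1 - 0 borrow-in) - 0 → 1 - 0 = 1, borrow out 0
  col 1: (0 - 0 borrow-in) - 0 → 0 - 0 = 0, borrow out 0
  col 2: (1 - 0 borrow-in) - 1 → 1 - 1 = 0, borrow out 0
  col 3: (1 - 0 borrow-in) - 1 → 1 - 1 = 0, borrow out 0
  col 4: (0 - 0 borrow-in) - 1 → borrow from next column: (0+2) - 1 = 1, borrow out 1
  col 5: (1 - 1 borrow-in) - 0 → 0 - 0 = 0, borrow out 0
  col 6: (0 - 0 borrow-in) - 1 → borrow from next column: (0+2) - 1 = 1, borrow out 1
  col 7: (0 - 1 borrow-in) - 1 → borrow from next column: (-1+2) - 1 = 0, borrow out 1
  col 8: (1 - 1 borrow-in) - 1 → borrow from next column: (0+2) - 1 = 1, borrow out 1
  col 9: (1 - 1 borrow-in) - 0 → 0 - 0 = 0, borrow out 0
  col 10: (1 - 0 borrow-in) - 1 → 1 - 1 = 0, borrow out 0
Reading bits MSB→LSB: 00101010001
Strip leading zeros: 101010001
= 101010001


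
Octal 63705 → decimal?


Positional values:
Position 0: 5 × 8^0 = 5
Position 1: 0 × 8^1 = 0
Position 2: 7 × 8^2 = 448
Position 3: 3 × 8^3 = 1536
Position 4: 6 × 8^4 = 24576
Sum = 5 + 0 + 448 + 1536 + 24576
= 26565


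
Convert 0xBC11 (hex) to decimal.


Positional values:
Position 0: 1 × 16^0 = 1 × 1 = 1
Position 1: 1 × 16^1 = 1 × 16 = 16
Position 2: C × 16^2 = 12 × 256 = 3072
Position 3: B × 16^3 = 11 × 4096 = 45056
Sum = 1 + 16 + 3072 + 45056
= 48145


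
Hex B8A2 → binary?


Each hex digit → 4 binary bits:
  B = 1011
  8 = 1000
  A = 1010
  2 = 0010
Concatenate: 1011 1000 1010 0010
= 1011100010100010


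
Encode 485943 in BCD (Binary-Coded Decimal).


Each digit → 4-bit binary:
  4 → 0100
  8 → 1000
  5 → 0101
  9 → 1001
  4 → 0100
  3 → 0011
= 0100 1000 0101 1001 0100 0011


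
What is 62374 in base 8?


Divide by 8 repeatedly:
62374 ÷ 8 = 7796 remainder 6
7796 ÷ 8 = 974 remainder 4
974 ÷ 8 = 121 remainder 6
121 ÷ 8 = 15 remainder 1
15 ÷ 8 = 1 remainder 7
1 ÷ 8 = 0 remainder 1
Reading remainders bottom-up:
= 0o171646


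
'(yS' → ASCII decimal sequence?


String: '(yS'  (3 characters)
Per-character ASCII lookup:
  '(': special character: '(' = 40
  'y': lowercase starts at 97: 'y' = 97 + 24 = 121
  'S': uppercase starts at 65: 'S' = 65 + 18 = 83
= 40 121 83


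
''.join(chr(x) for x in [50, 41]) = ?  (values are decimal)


Codes (decimal): 50 41
Per-code ASCII lookup:
  50  (range 48-57: digits, 50 - 48 = 2) → '2'
  41  (special character) → ')'
= '2)'


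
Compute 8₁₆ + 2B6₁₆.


Align and add column by column (LSB to MSB, each column mod 16 with carry):
  0008
+ 02B6
  ----
  col 0: 8(8) + 6(6) + 0 (carry in) = 14 → E(14), carry out 0
  col 1: 0(0) + B(11) + 0 (carry in) = 11 → B(11), carry out 0
  col 2: 0(0) + 2(2) + 0 (carry in) = 2 → 2(2), carry out 0
  col 3: 0(0) + 0(0) + 0 (carry in) = 0 → 0(0), carry out 0
Reading digits MSB→LSB: 02BE
Strip leading zeros: 2BE
= 0x2BE


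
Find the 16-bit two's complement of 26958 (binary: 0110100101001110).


Original: 0110100101001110
Step 1 - Invert all bits: 1001011010110001
Step 2 - Add 1: 1001011010110001 + 1
= 1001011010110010 (represents -26958)


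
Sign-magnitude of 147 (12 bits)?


Sign bit: 0 (positive)
Magnitude: 147 = 00010010011
= 000010010011


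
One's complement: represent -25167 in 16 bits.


Original: 0110001001001111
Invert all bits:
  bit 0: 0 → 1
  bit 1: 1 → 0
  bit 2: 1 → 0
  bit 3: 0 → 1
  bit 4: 0 → 1
  bit 5: 0 → 1
  bit 6: 1 → 0
  bit 7: 0 → 1
  bit 8: 0 → 1
  bit 9: 1 → 0
  bit 10: 0 → 1
  bit 11: 0 → 1
  bit 12: 1 → 0
  bit 13: 1 → 0
  bit 14: 1 → 0
  bit 15: 1 → 0
= 1001110110110000


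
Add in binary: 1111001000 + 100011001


Align and add column by column (LSB to MSB, carry propagating):
  01111001000
+ 00100011001
  -----------
  col 0: 0 + 1 + 0 (carry in) = 1 → bit 1, carry out 0
  col 1: 0 + 0 + 0 (carry in) = 0 → bit 0, carry out 0
  col 2: 0 + 0 + 0 (carry in) = 0 → bit 0, carry out 0
  col 3: 1 + 1 + 0 (carry in) = 2 → bit 0, carry out 1
  col 4: 0 + 1 + 1 (carry in) = 2 → bit 0, carry out 1
  col 5: 0 + 0 + 1 (carry in) = 1 → bit 1, carry out 0
  col 6: 1 + 0 + 0 (carry in) = 1 → bit 1, carry out 0
  col 7: 1 + 0 + 0 (carry in) = 1 → bit 1, carry out 0
  col 8: 1 + 1 + 0 (carry in) = 2 → bit 0, carry out 1
  col 9: 1 + 0 + 1 (carry in) = 2 → bit 0, carry out 1
  col 10: 0 + 0 + 1 (carry in) = 1 → bit 1, carry out 0
Reading bits MSB→LSB: 10011100001
Strip leading zeros: 10011100001
= 10011100001


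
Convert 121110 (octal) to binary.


Each octal digit → 3 binary bits:
  1 = 001
  2 = 010
  1 = 001
  1 = 001
  1 = 001
  0 = 000
Concatenate: 001 010 001 001 001 000
= 001010001001001000


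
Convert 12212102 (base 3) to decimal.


Positional values (base 3):
  2 × 3^0 = 2 × 1 = 2
  0 × 3^1 = 0 × 3 = 0
  1 × 3^2 = 1 × 9 = 9
  2 × 3^3 = 2 × 27 = 54
  1 × 3^4 = 1 × 81 = 81
  2 × 3^5 = 2 × 243 = 486
  2 × 3^6 = 2 × 729 = 1458
  1 × 3^7 = 1 × 2187 = 2187
Sum = 2 + 0 + 9 + 54 + 81 + 486 + 1458 + 2187
= 4277


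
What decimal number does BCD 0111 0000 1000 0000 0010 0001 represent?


Each 4-bit group → digit:
  0111 → 7
  0000 → 0
  1000 → 8
  0000 → 0
  0010 → 2
  0001 → 1
= 708021


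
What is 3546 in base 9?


Divide by 9 repeatedly:
3546 ÷ 9 = 394 remainder 0
394 ÷ 9 = 43 remainder 7
43 ÷ 9 = 4 remainder 7
4 ÷ 9 = 0 remainder 4
Reading remainders bottom-up:
= 4770
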